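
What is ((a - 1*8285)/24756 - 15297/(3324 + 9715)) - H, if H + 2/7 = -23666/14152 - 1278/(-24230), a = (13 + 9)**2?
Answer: 5047799632860073/12106373248846695 ≈ 0.41695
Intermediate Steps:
a = 484 (a = 22**2 = 484)
H = -1143298097/600080180 (H = -2/7 + (-23666/14152 - 1278/(-24230)) = -2/7 + (-23666*1/14152 - 1278*(-1/24230)) = -2/7 + (-11833/7076 + 639/12115) = -2/7 - 138835231/85725740 = -1143298097/600080180 ≈ -1.9052)
((a - 1*8285)/24756 - 15297/(3324 + 9715)) - H = ((484 - 1*8285)/24756 - 15297/(3324 + 9715)) - 1*(-1143298097/600080180) = ((484 - 8285)*(1/24756) - 15297/13039) + 1143298097/600080180 = (-7801*1/24756 - 15297*1/13039) + 1143298097/600080180 = (-7801/24756 - 15297/13039) + 1143298097/600080180 = -480409771/322793484 + 1143298097/600080180 = 5047799632860073/12106373248846695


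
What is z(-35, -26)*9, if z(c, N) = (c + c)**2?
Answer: 44100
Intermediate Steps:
z(c, N) = 4*c**2 (z(c, N) = (2*c)**2 = 4*c**2)
z(-35, -26)*9 = (4*(-35)**2)*9 = (4*1225)*9 = 4900*9 = 44100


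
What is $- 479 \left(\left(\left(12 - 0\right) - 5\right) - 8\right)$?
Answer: $479$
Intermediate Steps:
$- 479 \left(\left(\left(12 - 0\right) - 5\right) - 8\right) = - 479 \left(\left(\left(12 + 0\right) - 5\right) - 8\right) = - 479 \left(\left(12 - 5\right) - 8\right) = - 479 \left(7 - 8\right) = \left(-479\right) \left(-1\right) = 479$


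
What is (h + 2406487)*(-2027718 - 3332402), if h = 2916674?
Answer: -28532781739320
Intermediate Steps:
(h + 2406487)*(-2027718 - 3332402) = (2916674 + 2406487)*(-2027718 - 3332402) = 5323161*(-5360120) = -28532781739320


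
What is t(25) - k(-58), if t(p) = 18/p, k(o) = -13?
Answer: 343/25 ≈ 13.720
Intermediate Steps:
t(25) - k(-58) = 18/25 - 1*(-13) = 18*(1/25) + 13 = 18/25 + 13 = 343/25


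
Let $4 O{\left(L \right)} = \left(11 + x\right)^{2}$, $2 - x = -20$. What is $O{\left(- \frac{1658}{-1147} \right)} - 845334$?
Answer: $- \frac{3380247}{4} \approx -8.4506 \cdot 10^{5}$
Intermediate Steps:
$x = 22$ ($x = 2 - -20 = 2 + 20 = 22$)
$O{\left(L \right)} = \frac{1089}{4}$ ($O{\left(L \right)} = \frac{\left(11 + 22\right)^{2}}{4} = \frac{33^{2}}{4} = \frac{1}{4} \cdot 1089 = \frac{1089}{4}$)
$O{\left(- \frac{1658}{-1147} \right)} - 845334 = \frac{1089}{4} - 845334 = - \frac{3380247}{4}$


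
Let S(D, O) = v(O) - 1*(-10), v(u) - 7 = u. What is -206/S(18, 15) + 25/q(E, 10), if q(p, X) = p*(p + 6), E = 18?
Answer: -689/108 ≈ -6.3796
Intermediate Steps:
v(u) = 7 + u
S(D, O) = 17 + O (S(D, O) = (7 + O) - 1*(-10) = (7 + O) + 10 = 17 + O)
q(p, X) = p*(6 + p)
-206/S(18, 15) + 25/q(E, 10) = -206/(17 + 15) + 25/((18*(6 + 18))) = -206/32 + 25/((18*24)) = -206*1/32 + 25/432 = -103/16 + 25*(1/432) = -103/16 + 25/432 = -689/108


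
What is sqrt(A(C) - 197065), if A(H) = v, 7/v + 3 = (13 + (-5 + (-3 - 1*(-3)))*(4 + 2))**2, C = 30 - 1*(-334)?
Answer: 3*I*sqrt(1791014082)/286 ≈ 443.92*I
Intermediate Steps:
C = 364 (C = 30 + 334 = 364)
v = 7/286 (v = 7/(-3 + (13 + (-5 + (-3 - 1*(-3)))*(4 + 2))**2) = 7/(-3 + (13 + (-5 + (-3 + 3))*6)**2) = 7/(-3 + (13 + (-5 + 0)*6)**2) = 7/(-3 + (13 - 5*6)**2) = 7/(-3 + (13 - 30)**2) = 7/(-3 + (-17)**2) = 7/(-3 + 289) = 7/286 ≈ 0.024476)
A(H) = 7/286
sqrt(A(C) - 197065) = sqrt(7/286 - 197065) = sqrt(-56360583/286) = 3*I*sqrt(1791014082)/286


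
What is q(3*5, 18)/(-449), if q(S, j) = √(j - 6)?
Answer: -2*√3/449 ≈ -0.0077152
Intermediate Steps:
q(S, j) = √(-6 + j)
q(3*5, 18)/(-449) = √(-6 + 18)/(-449) = √12*(-1/449) = (2*√3)*(-1/449) = -2*√3/449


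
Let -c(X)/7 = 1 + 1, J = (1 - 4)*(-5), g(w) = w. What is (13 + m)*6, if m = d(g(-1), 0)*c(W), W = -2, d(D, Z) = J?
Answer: -1182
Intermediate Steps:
J = 15 (J = -3*(-5) = 15)
d(D, Z) = 15
c(X) = -14 (c(X) = -7*(1 + 1) = -7*2 = -14)
m = -210 (m = 15*(-14) = -210)
(13 + m)*6 = (13 - 210)*6 = -197*6 = -1182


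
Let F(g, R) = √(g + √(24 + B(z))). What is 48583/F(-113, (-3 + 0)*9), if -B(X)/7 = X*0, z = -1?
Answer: -48583*I/√(113 - 2*√6) ≈ -4672.7*I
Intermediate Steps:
B(X) = 0 (B(X) = -7*X*0 = -7*0 = 0)
F(g, R) = √(g + 2*√6) (F(g, R) = √(g + √(24 + 0)) = √(g + √24) = √(g + 2*√6))
48583/F(-113, (-3 + 0)*9) = 48583/(√(-113 + 2*√6)) = 48583/√(-113 + 2*√6)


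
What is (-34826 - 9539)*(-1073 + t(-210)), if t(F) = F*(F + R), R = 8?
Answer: -1834359655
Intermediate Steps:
t(F) = F*(8 + F) (t(F) = F*(F + 8) = F*(8 + F))
(-34826 - 9539)*(-1073 + t(-210)) = (-34826 - 9539)*(-1073 - 210*(8 - 210)) = -44365*(-1073 - 210*(-202)) = -44365*(-1073 + 42420) = -44365*41347 = -1834359655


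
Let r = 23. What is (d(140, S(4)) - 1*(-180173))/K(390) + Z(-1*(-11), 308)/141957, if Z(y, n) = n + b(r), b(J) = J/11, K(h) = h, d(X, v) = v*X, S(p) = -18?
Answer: 30823476269/67666170 ≈ 455.52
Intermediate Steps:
d(X, v) = X*v
b(J) = J/11 (b(J) = J*(1/11) = J/11)
Z(y, n) = 23/11 + n (Z(y, n) = n + (1/11)*23 = n + 23/11 = 23/11 + n)
(d(140, S(4)) - 1*(-180173))/K(390) + Z(-1*(-11), 308)/141957 = (140*(-18) - 1*(-180173))/390 + (23/11 + 308)/141957 = (-2520 + 180173)*(1/390) + (3411/11)*(1/141957) = 177653*(1/390) + 379/173503 = 177653/390 + 379/173503 = 30823476269/67666170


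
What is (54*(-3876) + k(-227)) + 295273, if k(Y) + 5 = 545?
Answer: 86509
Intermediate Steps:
k(Y) = 540 (k(Y) = -5 + 545 = 540)
(54*(-3876) + k(-227)) + 295273 = (54*(-3876) + 540) + 295273 = (-209304 + 540) + 295273 = -208764 + 295273 = 86509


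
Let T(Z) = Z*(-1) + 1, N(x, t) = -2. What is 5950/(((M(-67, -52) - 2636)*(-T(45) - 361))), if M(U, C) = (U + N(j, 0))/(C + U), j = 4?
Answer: 141610/19883191 ≈ 0.0071221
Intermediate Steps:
M(U, C) = (-2 + U)/(C + U) (M(U, C) = (U - 2)/(C + U) = (-2 + U)/(C + U))
T(Z) = 1 - Z (T(Z) = -Z + 1 = 1 - Z)
5950/(((M(-67, -52) - 2636)*(-T(45) - 361))) = 5950/((((-2 - 67)/(-52 - 67) - 2636)*(-(1 - 1*45) - 361))) = 5950/(((-69/(-119) - 2636)*(-(1 - 45) - 361))) = 5950/(((-1/119*(-69) - 2636)*(-1*(-44) - 361))) = 5950/(((69/119 - 2636)*(44 - 361))) = 5950/((-313615/119*(-317))) = 5950/(99415955/119) = 5950*(119/99415955) = 141610/19883191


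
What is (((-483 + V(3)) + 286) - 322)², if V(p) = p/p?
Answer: 268324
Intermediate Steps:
V(p) = 1
(((-483 + V(3)) + 286) - 322)² = (((-483 + 1) + 286) - 322)² = ((-482 + 286) - 322)² = (-196 - 322)² = (-518)² = 268324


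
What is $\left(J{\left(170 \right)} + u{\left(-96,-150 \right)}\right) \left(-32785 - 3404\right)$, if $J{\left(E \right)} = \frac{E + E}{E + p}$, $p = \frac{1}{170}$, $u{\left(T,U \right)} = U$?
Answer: $\frac{154793019150}{28901} \approx 5.356 \cdot 10^{6}$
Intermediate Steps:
$p = \frac{1}{170} \approx 0.0058824$
$J{\left(E \right)} = \frac{2 E}{\frac{1}{170} + E}$ ($J{\left(E \right)} = \frac{E + E}{E + \frac{1}{170}} = \frac{2 E}{\frac{1}{170} + E}$)
$\left(J{\left(170 \right)} + u{\left(-96,-150 \right)}\right) \left(-32785 - 3404\right) = \left(340 \cdot 170 \frac{1}{1 + 170 \cdot 170} - 150\right) \left(-32785 - 3404\right) = \left(340 \cdot 170 \frac{1}{1 + 28900} - 150\right) \left(-36189\right) = \left(340 \cdot 170 \cdot \frac{1}{28901} - 150\right) \left(-36189\right) = \left(\frac{57800}{28901} - 150\right) \left(-36189\right) = \left(- \frac{4277350}{28901}\right) \left(-36189\right) = \frac{154793019150}{28901}$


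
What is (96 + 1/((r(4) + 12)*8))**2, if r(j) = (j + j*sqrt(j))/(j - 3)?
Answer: 339775489/36864 ≈ 9217.0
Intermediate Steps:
r(j) = (j + j**(3/2))/(-3 + j)
(96 + 1/((r(4) + 12)*8))**2 = (96 + 1/(((4 + 4**(3/2))/(-3 + 4) + 12)*8))**2 = (96 + 1/(((4 + 8)/1 + 12)*8))**2 = (96 + 1/((1*12 + 12)*8))**2 = (96 + 1/((12 + 12)*8))**2 = (96 + 1/(24*8))**2 = (96 + 1/192)**2 = (18433/192)**2 = 339775489/36864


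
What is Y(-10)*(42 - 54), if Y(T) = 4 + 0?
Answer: -48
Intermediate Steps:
Y(T) = 4
Y(-10)*(42 - 54) = 4*(42 - 54) = 4*(-12) = -48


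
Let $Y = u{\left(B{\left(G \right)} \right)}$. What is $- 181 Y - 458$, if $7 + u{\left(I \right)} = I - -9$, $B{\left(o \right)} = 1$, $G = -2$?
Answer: $-1001$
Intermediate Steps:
$u{\left(I \right)} = 2 + I$ ($u{\left(I \right)} = -7 + \left(I - -9\right) = -7 + \left(I + 9\right) = -7 + \left(9 + I\right) = 2 + I$)
$Y = 3$ ($Y = 2 + 1 = 3$)
$- 181 Y - 458 = \left(-181\right) 3 - 458 = -543 - 458 = -1001$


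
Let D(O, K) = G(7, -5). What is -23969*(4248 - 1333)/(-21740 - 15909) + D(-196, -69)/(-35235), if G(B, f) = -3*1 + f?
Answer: 2461856890417/1326562515 ≈ 1855.8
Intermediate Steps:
G(B, f) = -3 + f
D(O, K) = -8 (D(O, K) = -3 - 5 = -8)
-23969*(4248 - 1333)/(-21740 - 15909) + D(-196, -69)/(-35235) = -23969*(4248 - 1333)/(-21740 - 15909) - 8/(-35235) = -23969/((-37649/2915)) - 8*(-1/35235) = -23969/((-37649*1/2915)) + 8/35235 = -23969/(-37649/2915) + 8/35235 = -23969*(-2915/37649) + 8/35235 = 69869635/37649 + 8/35235 = 2461856890417/1326562515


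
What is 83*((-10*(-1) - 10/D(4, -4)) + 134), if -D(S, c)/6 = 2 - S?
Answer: 71297/6 ≈ 11883.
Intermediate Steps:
D(S, c) = -12 + 6*S (D(S, c) = -6*(2 - S) = -12 + 6*S)
83*((-10*(-1) - 10/D(4, -4)) + 134) = 83*((-10*(-1) - 10/(-12 + 6*4)) + 134) = 83*((10 - 10/(-12 + 24)) + 134) = 83*((10 - 10/12) + 134) = 83*((10 - 10*1/12) + 134) = 83*((10 - ⅚) + 134) = 83*(55/6 + 134) = 83*(859/6) = 71297/6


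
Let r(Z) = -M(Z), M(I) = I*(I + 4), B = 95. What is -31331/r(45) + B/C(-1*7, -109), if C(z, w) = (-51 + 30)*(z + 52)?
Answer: 93328/6615 ≈ 14.109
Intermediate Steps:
M(I) = I*(4 + I)
C(z, w) = -1092 - 21*z (C(z, w) = -21*(52 + z) = -1092 - 21*z)
r(Z) = -Z*(4 + Z)
-31331/r(45) + B/C(-1*7, -109) = -31331*(-1/(45*(4 + 45))) + 95/(-1092 - (-21)*7) = -31331/((-1*45*49)) + 95/(-1092 - 21*(-7)) = -31331/(-2205) + 95/(-1092 + 147) = -31331*(-1/2205) + 95/(-945) = 31331/2205 + 95*(-1/945) = 31331/2205 - 19/189 = 93328/6615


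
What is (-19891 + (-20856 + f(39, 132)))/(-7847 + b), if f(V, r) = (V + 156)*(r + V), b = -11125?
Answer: 3701/9486 ≈ 0.39015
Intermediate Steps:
f(V, r) = (156 + V)*(V + r)
(-19891 + (-20856 + f(39, 132)))/(-7847 + b) = (-19891 + (-20856 + (39² + 156*39 + 156*132 + 39*132)))/(-7847 - 11125) = (-19891 + (-20856 + (1521 + 6084 + 20592 + 5148)))/(-18972) = (-19891 + (-20856 + 33345))*(-1/18972) = (-19891 + 12489)*(-1/18972) = -7402*(-1/18972) = 3701/9486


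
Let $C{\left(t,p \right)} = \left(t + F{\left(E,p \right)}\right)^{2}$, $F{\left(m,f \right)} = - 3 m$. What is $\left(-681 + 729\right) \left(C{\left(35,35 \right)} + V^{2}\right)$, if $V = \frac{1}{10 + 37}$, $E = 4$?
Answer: $\frac{56090976}{2209} \approx 25392.0$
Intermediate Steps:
$C{\left(t,p \right)} = \left(-12 + t\right)^{2}$ ($C{\left(t,p \right)} = \left(t - 12\right)^{2} = \left(-12 + t\right)^{2}$)
$V = \frac{1}{47} \approx 0.021277$
$\left(-681 + 729\right) \left(C{\left(35,35 \right)} + V^{2}\right) = \left(-681 + 729\right) \left(\left(-12 + 35\right)^{2} + \left(\frac{1}{47}\right)^{2}\right) = 48 \left(23^{2} + \frac{1}{2209}\right) = 48 \left(529 + \frac{1}{2209}\right) = 48 \cdot \frac{1168562}{2209} = \frac{56090976}{2209}$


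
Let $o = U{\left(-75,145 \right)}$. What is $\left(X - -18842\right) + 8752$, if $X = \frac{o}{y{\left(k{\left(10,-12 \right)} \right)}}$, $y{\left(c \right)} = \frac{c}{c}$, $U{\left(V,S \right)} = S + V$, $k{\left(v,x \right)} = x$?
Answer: $27664$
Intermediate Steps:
$o = 70$ ($o = 145 - 75 = 70$)
$y{\left(c \right)} = 1$
$X = 70$ ($X = \frac{70}{1} = 70 \cdot 1 = 70$)
$\left(X - -18842\right) + 8752 = \left(70 - -18842\right) + 8752 = \left(70 + 18842\right) + 8752 = 18912 + 8752 = 27664$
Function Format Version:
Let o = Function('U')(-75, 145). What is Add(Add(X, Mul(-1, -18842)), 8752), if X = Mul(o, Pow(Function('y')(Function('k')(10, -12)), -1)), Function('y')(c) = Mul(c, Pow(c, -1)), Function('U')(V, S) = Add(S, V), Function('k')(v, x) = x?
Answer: 27664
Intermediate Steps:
o = 70 (o = Add(145, -75) = 70)
Function('y')(c) = 1
X = 70 (X = Mul(70, Pow(1, -1)) = Mul(70, 1) = 70)
Add(Add(X, Mul(-1, -18842)), 8752) = Add(Add(70, Mul(-1, -18842)), 8752) = Add(Add(70, 18842), 8752) = Add(18912, 8752) = 27664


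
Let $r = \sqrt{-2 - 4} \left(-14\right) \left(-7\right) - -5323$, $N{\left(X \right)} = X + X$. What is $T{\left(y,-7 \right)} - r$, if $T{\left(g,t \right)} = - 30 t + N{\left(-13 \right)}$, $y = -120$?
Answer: $-5139 - 98 i \sqrt{6} \approx -5139.0 - 240.05 i$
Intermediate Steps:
$N{\left(X \right)} = 2 X$
$r = 5323 + 98 i \sqrt{6}$ ($r = \sqrt{-6} \left(-14\right) \left(-7\right) + 5323 = i \sqrt{6} \left(-14\right) \left(-7\right) + 5323 = - 14 i \sqrt{6} \left(-7\right) + 5323 = 98 i \sqrt{6} + 5323 = 5323 + 98 i \sqrt{6} \approx 5323.0 + 240.05 i$)
$T{\left(g,t \right)} = -26 - 30 t$ ($T{\left(g,t \right)} = - 30 t + 2 \left(-13\right) = - 30 t - 26 = -26 - 30 t$)
$T{\left(y,-7 \right)} - r = \left(-26 - -210\right) - \left(5323 + 98 i \sqrt{6}\right) = \left(-26 + 210\right) - \left(5323 + 98 i \sqrt{6}\right) = 184 - \left(5323 + 98 i \sqrt{6}\right) = -5139 - 98 i \sqrt{6}$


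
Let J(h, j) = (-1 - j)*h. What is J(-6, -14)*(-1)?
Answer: 78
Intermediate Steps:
J(h, j) = h*(-1 - j)
J(-6, -14)*(-1) = -1*(-6)*(1 - 14)*(-1) = -1*(-6)*(-13)*(-1) = -78*(-1) = 78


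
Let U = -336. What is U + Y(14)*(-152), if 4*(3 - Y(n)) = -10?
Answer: -1172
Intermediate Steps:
Y(n) = 11/2 (Y(n) = 3 - ¼*(-10) = 3 + 5/2 = 11/2)
U + Y(14)*(-152) = -336 + (11/2)*(-152) = -336 - 836 = -1172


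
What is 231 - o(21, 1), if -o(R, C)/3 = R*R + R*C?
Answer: 1617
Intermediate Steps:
o(R, C) = -3*R² - 3*C*R (o(R, C) = -3*(R*R + R*C) = -3*(R² + C*R) = -3*R² - 3*C*R)
231 - o(21, 1) = 231 - (-3)*21*(1 + 21) = 231 - (-3)*21*22 = 231 - 1*(-1386) = 231 + 1386 = 1617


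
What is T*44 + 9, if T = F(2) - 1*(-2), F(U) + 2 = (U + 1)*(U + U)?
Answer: 537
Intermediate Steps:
F(U) = -2 + 2*U*(1 + U) (F(U) = -2 + (U + 1)*(U + U) = -2 + (1 + U)*(2*U) = -2 + 2*U*(1 + U))
T = 12 (T = (-2 + 2*2 + 2*2²) - 1*(-2) = (-2 + 4 + 2*4) + 2 = (-2 + 4 + 8) + 2 = 10 + 2 = 12)
T*44 + 9 = 12*44 + 9 = 528 + 9 = 537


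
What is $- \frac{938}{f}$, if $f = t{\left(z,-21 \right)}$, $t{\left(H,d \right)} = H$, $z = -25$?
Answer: $\frac{938}{25} \approx 37.52$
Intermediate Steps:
$f = -25$
$- \frac{938}{f} = - \frac{938}{-25} = \left(-938\right) \left(- \frac{1}{25}\right) = \frac{938}{25}$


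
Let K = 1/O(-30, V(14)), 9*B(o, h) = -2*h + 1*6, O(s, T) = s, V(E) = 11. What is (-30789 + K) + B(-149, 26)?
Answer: -2771473/90 ≈ -30794.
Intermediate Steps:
B(o, h) = ⅔ - 2*h/9 (B(o, h) = (-2*h + 1*6)/9 = (-2*h + 6)/9 = (6 - 2*h)/9 = ⅔ - 2*h/9)
K = -1/30 (K = 1/(-30) = -1/30 ≈ -0.033333)
(-30789 + K) + B(-149, 26) = (-30789 - 1/30) + (⅔ - 2/9*26) = -923671/30 + (⅔ - 52/9) = -923671/30 - 46/9 = -2771473/90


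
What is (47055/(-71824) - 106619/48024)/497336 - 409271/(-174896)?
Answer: 5485014064289436895/2343946651058017152 ≈ 2.3401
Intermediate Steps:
(47055/(-71824) - 106619/48024)/497336 - 409271/(-174896) = (47055*(-1/71824) - 106619*1/48024)*(1/497336) - 409271*(-1/174896) = (-47055/71824 - 106619/48024)*(1/497336) + 409271/174896 = -1239696547/431159472*1/497336 + 409271/174896 = -1239696547/214431127166592 + 409271/174896 = 5485014064289436895/2343946651058017152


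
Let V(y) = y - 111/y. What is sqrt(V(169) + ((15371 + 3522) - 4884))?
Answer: 3*sqrt(266219)/13 ≈ 119.07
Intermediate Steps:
V(y) = y - 111/y
sqrt(V(169) + ((15371 + 3522) - 4884)) = sqrt((169 - 111/169) + ((15371 + 3522) - 4884)) = sqrt((169 - 111*1/169) + (18893 - 4884)) = sqrt((169 - 111/169) + 14009) = sqrt(28450/169 + 14009) = sqrt(2395971/169) = 3*sqrt(266219)/13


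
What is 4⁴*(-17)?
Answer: -4352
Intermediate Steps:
4⁴*(-17) = 256*(-17) = -4352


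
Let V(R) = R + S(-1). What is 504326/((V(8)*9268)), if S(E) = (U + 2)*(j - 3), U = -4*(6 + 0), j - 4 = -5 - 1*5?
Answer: 252163/954604 ≈ 0.26415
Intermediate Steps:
j = -6 (j = 4 + (-5 - 1*5) = 4 + (-5 - 5) = 4 - 10 = -6)
U = -24 (U = -4*6 = -24)
S(E) = 198 (S(E) = (-24 + 2)*(-6 - 3) = -22*(-9) = 198)
V(R) = 198 + R (V(R) = R + 198 = 198 + R)
504326/((V(8)*9268)) = 504326/(((198 + 8)*9268)) = 504326/((206*9268)) = 504326/1909208 = 504326*(1/1909208) = 252163/954604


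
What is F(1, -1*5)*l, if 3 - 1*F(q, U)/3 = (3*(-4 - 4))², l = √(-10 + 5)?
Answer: -1719*I*√5 ≈ -3843.8*I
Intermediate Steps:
l = I*√5 (l = √(-5) = I*√5 ≈ 2.2361*I)
F(q, U) = -1719 (F(q, U) = 9 - 3*9*(-4 - 4)² = 9 - 3*(3*(-8))² = 9 - 3*(-24)² = 9 - 3*576 = 9 - 1728 = -1719)
F(1, -1*5)*l = -1719*I*√5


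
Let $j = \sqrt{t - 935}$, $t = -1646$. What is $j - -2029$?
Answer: $2029 + i \sqrt{2581} \approx 2029.0 + 50.804 i$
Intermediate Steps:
$j = i \sqrt{2581}$ ($j = \sqrt{-1646 - 935} = \sqrt{-2581} = i \sqrt{2581} \approx 50.804 i$)
$j - -2029 = i \sqrt{2581} - -2029 = i \sqrt{2581} + 2029 = 2029 + i \sqrt{2581}$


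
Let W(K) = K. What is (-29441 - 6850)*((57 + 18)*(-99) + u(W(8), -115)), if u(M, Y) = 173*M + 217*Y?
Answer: 1124875836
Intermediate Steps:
(-29441 - 6850)*((57 + 18)*(-99) + u(W(8), -115)) = (-29441 - 6850)*((57 + 18)*(-99) + (173*8 + 217*(-115))) = -36291*(75*(-99) + (1384 - 24955)) = -36291*(-7425 - 23571) = -36291*(-30996) = 1124875836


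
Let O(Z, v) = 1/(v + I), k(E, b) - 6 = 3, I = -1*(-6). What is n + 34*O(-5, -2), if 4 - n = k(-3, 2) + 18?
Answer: -29/2 ≈ -14.500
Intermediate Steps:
I = 6
k(E, b) = 9 (k(E, b) = 6 + 3 = 9)
O(Z, v) = 1/(6 + v) (O(Z, v) = 1/(v + 6) = 1/(6 + v))
n = -23 (n = 4 - (9 + 18) = 4 - 1*27 = 4 - 27 = -23)
n + 34*O(-5, -2) = -23 + 34/(6 - 2) = -23 + 34/4 = -23 + 34*(1/4) = -23 + 17/2 = -29/2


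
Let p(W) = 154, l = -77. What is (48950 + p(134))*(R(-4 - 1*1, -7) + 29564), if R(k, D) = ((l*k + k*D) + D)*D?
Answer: 1309750992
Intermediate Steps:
R(k, D) = D*(D - 77*k + D*k) (R(k, D) = ((-77*k + k*D) + D)*D = ((-77*k + D*k) + D)*D = (D - 77*k + D*k)*D = D*(D - 77*k + D*k))
(48950 + p(134))*(R(-4 - 1*1, -7) + 29564) = (48950 + 154)*(-7*(-7 - 77*(-4 - 1*1) - 7*(-4 - 1*1)) + 29564) = 49104*(-7*(-7 - 77*(-4 - 1) - 7*(-4 - 1)) + 29564) = 49104*(-7*(-7 - 77*(-5) - 7*(-5)) + 29564) = 49104*(-7*(-7 + 385 + 35) + 29564) = 49104*(-7*413 + 29564) = 49104*(-2891 + 29564) = 49104*26673 = 1309750992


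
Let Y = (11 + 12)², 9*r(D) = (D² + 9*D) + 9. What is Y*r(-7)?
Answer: -2645/9 ≈ -293.89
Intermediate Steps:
r(D) = 1 + D + D²/9 (r(D) = ((D² + 9*D) + 9)/9 = (9 + D² + 9*D)/9 = 1 + D + D²/9)
Y = 529 (Y = 23² = 529)
Y*r(-7) = 529*(1 - 7 + (⅑)*(-7)²) = 529*(1 - 7 + (⅑)*49) = 529*(1 - 7 + 49/9) = 529*(-5/9) = -2645/9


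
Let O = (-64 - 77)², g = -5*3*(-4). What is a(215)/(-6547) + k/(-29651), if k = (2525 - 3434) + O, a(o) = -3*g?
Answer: -118872504/194125097 ≈ -0.61235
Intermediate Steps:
g = 60 (g = -15*(-4) = 60)
O = 19881 (O = (-141)² = 19881)
a(o) = -180 (a(o) = -3*60 = -180)
k = 18972 (k = (2525 - 3434) + 19881 = -909 + 19881 = 18972)
a(215)/(-6547) + k/(-29651) = -180/(-6547) + 18972/(-29651) = -180*(-1/6547) + 18972*(-1/29651) = 180/6547 - 18972/29651 = -118872504/194125097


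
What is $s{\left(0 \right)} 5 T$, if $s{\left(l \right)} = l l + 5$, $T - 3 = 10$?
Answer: $325$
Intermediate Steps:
$T = 13$ ($T = 3 + 10 = 13$)
$s{\left(l \right)} = 5 + l^{2}$ ($s{\left(l \right)} = l^{2} + 5 = 5 + l^{2}$)
$s{\left(0 \right)} 5 T = \left(5 + 0^{2}\right) 5 \cdot 13 = \left(5 + 0\right) 5 \cdot 13 = 5 \cdot 5 \cdot 13 = 25 \cdot 13 = 325$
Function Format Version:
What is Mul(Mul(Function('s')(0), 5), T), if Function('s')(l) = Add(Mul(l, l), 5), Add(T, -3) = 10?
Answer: 325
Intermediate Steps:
T = 13 (T = Add(3, 10) = 13)
Function('s')(l) = Add(5, Pow(l, 2)) (Function('s')(l) = Add(Pow(l, 2), 5) = Add(5, Pow(l, 2)))
Mul(Mul(Function('s')(0), 5), T) = Mul(Mul(Add(5, Pow(0, 2)), 5), 13) = Mul(Mul(Add(5, 0), 5), 13) = Mul(Mul(5, 5), 13) = Mul(25, 13) = 325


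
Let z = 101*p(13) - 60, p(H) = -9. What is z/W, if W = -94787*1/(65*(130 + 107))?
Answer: 14927445/94787 ≈ 157.48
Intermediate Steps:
W = -94787/15405 (W = -94787/(65*237) = -94787/15405 ≈ -6.1530)
z = -969 (z = 101*(-9) - 60 = -909 - 60 = -969)
z/W = -969/(-94787/15405) = -969*(-15405/94787) = 14927445/94787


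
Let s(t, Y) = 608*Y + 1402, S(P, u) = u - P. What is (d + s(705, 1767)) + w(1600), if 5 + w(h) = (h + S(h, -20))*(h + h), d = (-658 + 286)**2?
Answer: 1150117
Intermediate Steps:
d = 138384 (d = (-372)**2 = 138384)
w(h) = -5 - 40*h (w(h) = -5 + (h + (-20 - h))*(h + h) = -5 - 40*h)
s(t, Y) = 1402 + 608*Y
(d + s(705, 1767)) + w(1600) = (138384 + (1402 + 608*1767)) + (-5 - 40*1600) = (138384 + (1402 + 1074336)) + (-5 - 64000) = (138384 + 1075738) - 64005 = 1214122 - 64005 = 1150117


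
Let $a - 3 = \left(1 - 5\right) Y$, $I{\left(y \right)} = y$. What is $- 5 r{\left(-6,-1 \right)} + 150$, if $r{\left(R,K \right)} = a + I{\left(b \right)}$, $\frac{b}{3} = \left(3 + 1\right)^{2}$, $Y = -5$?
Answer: $-205$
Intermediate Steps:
$b = 48$ ($b = 3 \left(3 + 1\right)^{2} = 3 \cdot 4^{2} = 3 \cdot 16 = 48$)
$a = 23$ ($a = 3 + \left(1 - 5\right) \left(-5\right) = 3 - -20 = 3 + 20 = 23$)
$r{\left(R,K \right)} = 71$ ($r{\left(R,K \right)} = 23 + 48 = 71$)
$- 5 r{\left(-6,-1 \right)} + 150 = \left(-5\right) 71 + 150 = -355 + 150 = -205$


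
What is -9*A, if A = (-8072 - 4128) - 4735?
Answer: 152415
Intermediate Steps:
A = -16935 (A = -12200 - 4735 = -16935)
-9*A = -9*(-16935) = 152415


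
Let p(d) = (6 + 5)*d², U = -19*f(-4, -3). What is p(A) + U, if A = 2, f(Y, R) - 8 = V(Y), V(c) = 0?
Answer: -108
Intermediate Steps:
f(Y, R) = 8 (f(Y, R) = 8 + 0 = 8)
U = -152 (U = -19*8 = -152)
p(d) = 11*d²
p(A) + U = 11*2² - 152 = 11*4 - 152 = 44 - 152 = -108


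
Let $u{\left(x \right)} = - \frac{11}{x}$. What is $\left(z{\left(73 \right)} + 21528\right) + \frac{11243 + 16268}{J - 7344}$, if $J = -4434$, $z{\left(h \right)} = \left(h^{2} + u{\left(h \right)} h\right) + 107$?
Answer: $\frac{317424923}{11778} \approx 26951.0$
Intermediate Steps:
$z{\left(h \right)} = 96 + h^{2}$ ($z{\left(h \right)} = \left(h^{2} + - \frac{11}{h} h\right) + 107 = \left(h^{2} - 11\right) + 107 = \left(-11 + h^{2}\right) + 107 = 96 + h^{2}$)
$\left(z{\left(73 \right)} + 21528\right) + \frac{11243 + 16268}{J - 7344} = \left(\left(96 + 73^{2}\right) + 21528\right) + \frac{11243 + 16268}{-4434 - 7344} = \left(\left(96 + 5329\right) + 21528\right) + \frac{27511}{-4434 - 7344} = \left(5425 + 21528\right) + \frac{27511}{-11778} = 26953 + 27511 \left(- \frac{1}{11778}\right) = 26953 - \frac{27511}{11778} = \frac{317424923}{11778}$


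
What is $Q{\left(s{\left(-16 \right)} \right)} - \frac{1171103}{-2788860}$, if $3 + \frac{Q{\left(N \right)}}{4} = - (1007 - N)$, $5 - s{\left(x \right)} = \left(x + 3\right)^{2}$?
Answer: $- \frac{13095315457}{2788860} \approx -4695.6$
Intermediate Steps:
$s{\left(x \right)} = 5 - \left(3 + x\right)^{2}$ ($s{\left(x \right)} = 5 - \left(x + 3\right)^{2} = 5 - \left(3 + x\right)^{2}$)
$Q{\left(N \right)} = -4040 + 4 N$ ($Q{\left(N \right)} = -12 + 4 \left(- (1007 - N)\right) = -12 + 4 \left(-1007 + N\right) = -12 + \left(-4028 + 4 N\right) = -4040 + 4 N$)
$Q{\left(s{\left(-16 \right)} \right)} - \frac{1171103}{-2788860} = \left(-4040 + 4 \left(5 - \left(3 - 16\right)^{2}\right)\right) - \frac{1171103}{-2788860} = \left(-4040 + 4 \left(5 - \left(-13\right)^{2}\right)\right) - 1171103 \left(- \frac{1}{2788860}\right) = \left(-4040 + 4 \left(5 - 169\right)\right) - - \frac{1171103}{2788860} = \left(-4040 + 4 \left(5 - 169\right)\right) + \frac{1171103}{2788860} = \left(-4040 + 4 \left(-164\right)\right) + \frac{1171103}{2788860} = \left(-4040 - 656\right) + \frac{1171103}{2788860} = -4696 + \frac{1171103}{2788860} = - \frac{13095315457}{2788860}$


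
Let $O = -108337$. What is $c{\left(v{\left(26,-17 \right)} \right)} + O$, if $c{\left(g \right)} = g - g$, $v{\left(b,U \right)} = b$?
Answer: $-108337$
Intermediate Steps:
$c{\left(g \right)} = 0$
$c{\left(v{\left(26,-17 \right)} \right)} + O = 0 - 108337 = -108337$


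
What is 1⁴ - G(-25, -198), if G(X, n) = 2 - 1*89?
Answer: 88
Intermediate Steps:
G(X, n) = -87 (G(X, n) = 2 - 89 = -87)
1⁴ - G(-25, -198) = 1⁴ - 1*(-87) = 1 + 87 = 88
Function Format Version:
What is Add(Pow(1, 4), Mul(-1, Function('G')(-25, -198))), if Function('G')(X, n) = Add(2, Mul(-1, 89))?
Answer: 88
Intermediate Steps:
Function('G')(X, n) = -87 (Function('G')(X, n) = Add(2, -89) = -87)
Add(Pow(1, 4), Mul(-1, Function('G')(-25, -198))) = Add(Pow(1, 4), Mul(-1, -87)) = Add(1, 87) = 88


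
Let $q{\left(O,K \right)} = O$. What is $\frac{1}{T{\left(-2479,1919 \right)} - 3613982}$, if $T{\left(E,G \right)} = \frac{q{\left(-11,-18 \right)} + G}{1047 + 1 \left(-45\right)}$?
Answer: $- \frac{167}{603534676} \approx -2.767 \cdot 10^{-7}$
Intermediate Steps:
$T{\left(E,G \right)} = - \frac{11}{1002} + \frac{G}{1002}$ ($T{\left(E,G \right)} = \frac{-11 + G}{1047 + 1 \left(-45\right)} = \frac{-11 + G}{1047 - 45} = \frac{-11 + G}{1002} = \left(-11 + G\right) \frac{1}{1002} = - \frac{11}{1002} + \frac{G}{1002}$)
$\frac{1}{T{\left(-2479,1919 \right)} - 3613982} = \frac{1}{\left(- \frac{11}{1002} + \frac{1}{1002} \cdot 1919\right) - 3613982} = \frac{1}{\left(- \frac{11}{1002} + \frac{1919}{1002}\right) - 3613982} = \frac{1}{\frac{318}{167} - 3613982} = \frac{1}{- \frac{603534676}{167}} = - \frac{167}{603534676}$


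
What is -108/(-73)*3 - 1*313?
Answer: -22525/73 ≈ -308.56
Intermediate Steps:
-108/(-73)*3 - 1*313 = -108*(-1/73)*3 - 313 = (108/73)*3 - 313 = 324/73 - 313 = -22525/73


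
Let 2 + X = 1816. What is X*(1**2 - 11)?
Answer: -18140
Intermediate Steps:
X = 1814 (X = -2 + 1816 = 1814)
X*(1**2 - 11) = 1814*(1**2 - 11) = 1814*(1 - 11) = 1814*(-10) = -18140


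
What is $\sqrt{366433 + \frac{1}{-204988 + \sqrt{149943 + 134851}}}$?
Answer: $\frac{\sqrt{75114367803 - 366433 \sqrt{284794}}}{\sqrt{204988 - \sqrt{284794}}} \approx 605.34$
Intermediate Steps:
$\sqrt{366433 + \frac{1}{-204988 + \sqrt{149943 + 134851}}} = \sqrt{366433 + \frac{1}{-204988 + \sqrt{284794}}}$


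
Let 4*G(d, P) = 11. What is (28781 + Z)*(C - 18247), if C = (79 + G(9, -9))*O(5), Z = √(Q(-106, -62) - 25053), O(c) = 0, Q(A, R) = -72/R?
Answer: -525166907 - 18247*I*√24074817/31 ≈ -5.2517e+8 - 2.8881e+6*I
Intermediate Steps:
G(d, P) = 11/4 (G(d, P) = (¼)*11 = 11/4)
Z = I*√24074817/31 (Z = √(-72/(-62) - 25053) = √(-72*(-1/62) - 25053) = √(36/31 - 25053) = √(-776607/31) = I*√24074817/31 ≈ 158.28*I)
C = 0 (C = (79 + 11/4)*0 = (327/4)*0 = 0)
(28781 + Z)*(C - 18247) = (28781 + I*√24074817/31)*(0 - 18247) = (28781 + I*√24074817/31)*(-18247) = -525166907 - 18247*I*√24074817/31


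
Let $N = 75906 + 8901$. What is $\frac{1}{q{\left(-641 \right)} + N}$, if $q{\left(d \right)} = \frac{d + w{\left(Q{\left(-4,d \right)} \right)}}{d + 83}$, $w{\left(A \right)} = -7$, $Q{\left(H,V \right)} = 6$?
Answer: $\frac{31}{2629053} \approx 1.1791 \cdot 10^{-5}$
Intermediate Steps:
$N = 84807$
$q{\left(d \right)} = \frac{-7 + d}{83 + d}$ ($q{\left(d \right)} = \frac{d - 7}{d + 83} = \frac{-7 + d}{83 + d}$)
$\frac{1}{q{\left(-641 \right)} + N} = \frac{1}{\frac{-7 - 641}{83 - 641} + 84807} = \frac{1}{\frac{1}{-558} \left(-648\right) + 84807} = \frac{1}{\left(- \frac{1}{558}\right) \left(-648\right) + 84807} = \frac{1}{\frac{36}{31} + 84807} = \frac{1}{\frac{2629053}{31}} = \frac{31}{2629053}$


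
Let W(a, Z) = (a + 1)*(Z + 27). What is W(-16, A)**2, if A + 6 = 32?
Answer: 632025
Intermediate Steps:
A = 26 (A = -6 + 32 = 26)
W(a, Z) = (1 + a)*(27 + Z)
W(-16, A)**2 = (27 + 26 + 27*(-16) + 26*(-16))**2 = (27 + 26 - 432 - 416)**2 = (-795)**2 = 632025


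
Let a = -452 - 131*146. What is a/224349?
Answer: -6526/74783 ≈ -0.087266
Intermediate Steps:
a = -19578 (a = -452 - 19126 = -19578)
a/224349 = -19578/224349 = -19578*1/224349 = -6526/74783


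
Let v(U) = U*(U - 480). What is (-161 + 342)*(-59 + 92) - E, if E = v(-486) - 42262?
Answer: -421241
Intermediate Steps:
v(U) = U*(-480 + U)
E = 427214 (E = -486*(-480 - 486) - 42262 = -486*(-966) - 42262 = 469476 - 42262 = 427214)
(-161 + 342)*(-59 + 92) - E = (-161 + 342)*(-59 + 92) - 1*427214 = 181*33 - 427214 = 5973 - 427214 = -421241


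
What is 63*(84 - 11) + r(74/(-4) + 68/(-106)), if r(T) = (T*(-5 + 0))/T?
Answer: 4594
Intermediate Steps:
r(T) = -5 (r(T) = (T*(-5))/T = (-5*T)/T = -5)
63*(84 - 11) + r(74/(-4) + 68/(-106)) = 63*(84 - 11) - 5 = 63*73 - 5 = 4599 - 5 = 4594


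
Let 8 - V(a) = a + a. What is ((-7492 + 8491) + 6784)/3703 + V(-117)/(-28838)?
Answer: 111775014/53393557 ≈ 2.0934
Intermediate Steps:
V(a) = 8 - 2*a (V(a) = 8 - (a + a) = 8 - 2*a)
((-7492 + 8491) + 6784)/3703 + V(-117)/(-28838) = ((-7492 + 8491) + 6784)/3703 + (8 - 2*(-117))/(-28838) = (999 + 6784)*(1/3703) + (8 + 234)*(-1/28838) = 7783*(1/3703) + 242*(-1/28838) = 7783/3703 - 121/14419 = 111775014/53393557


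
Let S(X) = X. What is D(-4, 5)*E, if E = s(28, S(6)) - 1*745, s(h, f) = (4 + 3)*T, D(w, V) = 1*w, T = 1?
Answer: 2952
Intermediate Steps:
D(w, V) = w
s(h, f) = 7 (s(h, f) = (4 + 3)*1 = 7*1 = 7)
E = -738 (E = 7 - 1*745 = 7 - 745 = -738)
D(-4, 5)*E = -4*(-738) = 2952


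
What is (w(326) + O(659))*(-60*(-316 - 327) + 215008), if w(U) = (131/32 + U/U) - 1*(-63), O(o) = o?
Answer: 1475057999/8 ≈ 1.8438e+8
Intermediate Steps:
w(U) = 2179/32 (w(U) = (131*(1/32) + 1) + 63 = (131/32 + 1) + 63 = 163/32 + 63 = 2179/32)
(w(326) + O(659))*(-60*(-316 - 327) + 215008) = (2179/32 + 659)*(-60*(-316 - 327) + 215008) = 23267*(-60*(-643) + 215008)/32 = 23267*(38580 + 215008)/32 = (23267/32)*253588 = 1475057999/8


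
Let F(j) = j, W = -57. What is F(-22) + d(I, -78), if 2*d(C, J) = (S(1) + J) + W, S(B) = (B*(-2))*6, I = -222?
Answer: -191/2 ≈ -95.500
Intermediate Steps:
S(B) = -12*B (S(B) = -2*B*6 = -12*B)
d(C, J) = -69/2 + J/2 (d(C, J) = ((-12*1 + J) - 57)/2 = ((-12 + J) - 57)/2 = (-69 + J)/2 = -69/2 + J/2)
F(-22) + d(I, -78) = -22 + (-69/2 + (½)*(-78)) = -22 + (-69/2 - 39) = -22 - 147/2 = -191/2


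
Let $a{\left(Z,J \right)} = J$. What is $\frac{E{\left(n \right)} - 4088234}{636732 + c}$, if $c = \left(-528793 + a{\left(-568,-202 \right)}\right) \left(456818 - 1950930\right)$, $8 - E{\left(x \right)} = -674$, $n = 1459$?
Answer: $- \frac{1021888}{197594603543} \approx -5.1716 \cdot 10^{-6}$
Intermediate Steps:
$E{\left(x \right)} = 682$ ($E{\left(x \right)} = 8 - -674 = 8 + 674 = 682$)
$c = 790377777440$ ($c = \left(-528793 - 202\right) \left(456818 - 1950930\right) = \left(-528995\right) \left(-1494112\right) = 790377777440$)
$\frac{E{\left(n \right)} - 4088234}{636732 + c} = \frac{682 - 4088234}{636732 + 790377777440} = - \frac{4087552}{790378414172} = \left(-4087552\right) \frac{1}{790378414172} = - \frac{1021888}{197594603543}$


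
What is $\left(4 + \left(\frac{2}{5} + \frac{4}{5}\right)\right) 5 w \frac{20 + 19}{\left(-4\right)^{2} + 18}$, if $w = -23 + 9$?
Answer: $- \frac{7098}{17} \approx -417.53$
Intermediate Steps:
$w = -14$
$\left(4 + \left(\frac{2}{5} + \frac{4}{5}\right)\right) 5 w \frac{20 + 19}{\left(-4\right)^{2} + 18} = \left(4 + \left(\frac{2}{5} + \frac{4}{5}\right)\right) 5 \left(-14\right) \frac{20 + 19}{\left(-4\right)^{2} + 18} = \left(4 + \left(2 \cdot \frac{1}{5} + 4 \cdot \frac{1}{5}\right)\right) 5 \left(-14\right) \frac{39}{16 + 18} = \left(4 + \left(\frac{2}{5} + \frac{4}{5}\right)\right) 5 \left(-14\right) \frac{39}{34} = \left(4 + \frac{6}{5}\right) 5 \left(-14\right) 39 \cdot \frac{1}{34} = \frac{26}{5} \cdot 5 \left(-14\right) \frac{39}{34} = 26 \left(-14\right) \frac{39}{34} = \left(-364\right) \frac{39}{34} = - \frac{7098}{17}$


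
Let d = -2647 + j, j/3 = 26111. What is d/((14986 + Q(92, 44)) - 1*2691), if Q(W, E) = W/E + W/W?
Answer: 832546/135279 ≈ 6.1543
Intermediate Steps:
Q(W, E) = 1 + W/E (Q(W, E) = W/E + 1 = 1 + W/E)
j = 78333 (j = 3*26111 = 78333)
d = 75686 (d = -2647 + 78333 = 75686)
d/((14986 + Q(92, 44)) - 1*2691) = 75686/((14986 + (44 + 92)/44) - 1*2691) = 75686/((14986 + (1/44)*136) - 2691) = 75686/((14986 + 34/11) - 2691) = 75686/(164880/11 - 2691) = 75686/(135279/11) = 75686*(11/135279) = 832546/135279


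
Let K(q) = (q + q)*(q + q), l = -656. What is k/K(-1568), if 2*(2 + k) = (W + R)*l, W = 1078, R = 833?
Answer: -313405/4917248 ≈ -0.063736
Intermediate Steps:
K(q) = 4*q² (K(q) = (2*q)*(2*q) = 4*q²)
k = -626810 (k = -2 + ((1078 + 833)*(-656))/2 = -2 + (1911*(-656))/2 = -2 + (½)*(-1253616) = -2 - 626808 = -626810)
k/K(-1568) = -626810/(4*(-1568)²) = -626810/(4*2458624) = -626810/9834496 = -626810*1/9834496 = -313405/4917248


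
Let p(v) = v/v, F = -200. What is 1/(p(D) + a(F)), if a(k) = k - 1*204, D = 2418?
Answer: -1/403 ≈ -0.0024814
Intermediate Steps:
p(v) = 1
a(k) = -204 + k (a(k) = k - 204 = -204 + k)
1/(p(D) + a(F)) = 1/(1 + (-204 - 200)) = 1/(1 - 404) = 1/(-403) = -1/403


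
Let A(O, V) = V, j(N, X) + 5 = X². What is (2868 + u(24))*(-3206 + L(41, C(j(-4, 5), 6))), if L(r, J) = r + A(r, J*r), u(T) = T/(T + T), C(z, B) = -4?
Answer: -19098473/2 ≈ -9.5492e+6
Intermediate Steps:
j(N, X) = -5 + X²
u(T) = ½ (u(T) = T/((2*T)) = (1/(2*T))*T = ½)
L(r, J) = r + J*r
(2868 + u(24))*(-3206 + L(41, C(j(-4, 5), 6))) = (2868 + ½)*(-3206 + 41*(1 - 4)) = 5737*(-3206 + 41*(-3))/2 = 5737*(-3206 - 123)/2 = (5737/2)*(-3329) = -19098473/2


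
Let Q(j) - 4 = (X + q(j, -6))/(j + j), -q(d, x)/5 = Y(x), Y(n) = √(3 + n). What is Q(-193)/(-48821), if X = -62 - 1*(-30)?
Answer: -788/9422453 - 5*I*√3/18844906 ≈ -8.363e-5 - 4.5955e-7*I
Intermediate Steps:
q(d, x) = -5*√(3 + x)
X = -32 (X = -62 + 30 = -32)
Q(j) = 4 + (-32 - 5*I*√3)/(2*j) (Q(j) = 4 + (-32 - 5*√(3 - 6))/(j + j) = 4 + (-32 - 5*I*√3)/((2*j)) = 4 + (-32 - 5*I*√3)*(1/(2*j)) = 4 + (-32 - 5*I*√3)/(2*j))
Q(-193)/(-48821) = ((½)*(-32 + 8*(-193) - 5*I*√3)/(-193))/(-48821) = ((½)*(-1/193)*(-32 - 1544 - 5*I*√3))*(-1/48821) = ((½)*(-1/193)*(-1576 - 5*I*√3))*(-1/48821) = (788/193 + 5*I*√3/386)*(-1/48821) = -788/9422453 - 5*I*√3/18844906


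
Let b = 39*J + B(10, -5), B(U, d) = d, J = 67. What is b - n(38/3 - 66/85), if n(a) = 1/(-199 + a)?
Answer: 124435759/47713 ≈ 2608.0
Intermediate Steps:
b = 2608 (b = 39*67 - 5 = 2613 - 5 = 2608)
b - n(38/3 - 66/85) = 2608 - 1/(-199 + (38/3 - 66/85)) = 2608 - 1/(-199 + 3032/255) = 2608 - 1/(-47713/255) = 2608 - 1*(-255/47713) = 2608 + 255/47713 = 124435759/47713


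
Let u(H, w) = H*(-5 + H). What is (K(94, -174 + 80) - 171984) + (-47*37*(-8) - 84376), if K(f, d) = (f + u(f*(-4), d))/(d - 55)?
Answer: -36268102/149 ≈ -2.4341e+5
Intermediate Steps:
K(f, d) = (f - 4*f*(-5 - 4*f))/(-55 + d) (K(f, d) = (f + (f*(-4))*(-5 + f*(-4)))/(d - 55) = (f + (-4*f)*(-5 - 4*f))/(-55 + d) = (f - 4*f*(-5 - 4*f))/(-55 + d))
(K(94, -174 + 80) - 171984) + (-47*37*(-8) - 84376) = (94*(21 + 16*94)/(-55 + (-174 + 80)) - 171984) + (-47*37*(-8) - 84376) = (94*(21 + 1504)/(-55 - 94) - 171984) + (-1739*(-8) - 84376) = (94*1525/(-149) - 171984) + (13912 - 84376) = (94*(-1/149)*1525 - 171984) - 70464 = (-143350/149 - 171984) - 70464 = -25768966/149 - 70464 = -36268102/149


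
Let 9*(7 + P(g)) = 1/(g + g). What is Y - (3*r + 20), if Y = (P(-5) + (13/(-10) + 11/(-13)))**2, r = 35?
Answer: -14080676/342225 ≈ -41.144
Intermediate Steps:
P(g) = -7 + 1/(18*g) (P(g) = -7 + 1/(9*(g + g)) = -7 + 1/(9*((2*g))) = -7 + (1/(2*g))/9 = -7 + 1/(18*g))
Y = 28697449/342225 (Y = ((-7 + (1/18)/(-5)) + (13/(-10) + 11/(-13)))**2 = ((-7 + (1/18)*(-1/5)) + (13*(-1/10) + 11*(-1/13)))**2 = ((-7 - 1/90) + (-13/10 - 11/13))**2 = (-631/90 - 279/130)**2 = (-5357/585)**2 = 28697449/342225 ≈ 83.855)
Y - (3*r + 20) = 28697449/342225 - (3*35 + 20) = 28697449/342225 - (105 + 20) = 28697449/342225 - 1*125 = 28697449/342225 - 125 = -14080676/342225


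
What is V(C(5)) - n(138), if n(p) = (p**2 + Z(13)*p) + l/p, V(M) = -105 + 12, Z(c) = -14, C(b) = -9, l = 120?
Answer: -395735/23 ≈ -17206.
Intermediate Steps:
V(M) = -93
n(p) = p**2 - 14*p + 120/p (n(p) = (p**2 - 14*p) + 120/p = p**2 - 14*p + 120/p)
V(C(5)) - n(138) = -93 - (120 + 138**2*(-14 + 138))/138 = -93 - (120 + 19044*124)/138 = -93 - (120 + 2361456)/138 = -93 - 2361576/138 = -93 - 1*393596/23 = -93 - 393596/23 = -395735/23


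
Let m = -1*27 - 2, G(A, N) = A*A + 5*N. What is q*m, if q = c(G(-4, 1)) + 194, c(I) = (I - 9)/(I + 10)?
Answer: -174754/31 ≈ -5637.2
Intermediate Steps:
G(A, N) = A**2 + 5*N
c(I) = (-9 + I)/(10 + I)
q = 6026/31 (q = (-9 + ((-4)**2 + 5*1))/(10 + ((-4)**2 + 5*1)) + 194 = (-9 + (16 + 5))/(10 + (16 + 5)) + 194 = (-9 + 21)/(10 + 21) + 194 = 12/31 + 194 = 6026/31 ≈ 194.39)
m = -29 (m = -27 - 2 = -29)
q*m = (6026/31)*(-29) = -174754/31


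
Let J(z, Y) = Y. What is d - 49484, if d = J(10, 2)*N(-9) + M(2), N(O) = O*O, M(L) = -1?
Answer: -49323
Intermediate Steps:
N(O) = O²
d = 161 (d = 2*(-9)² - 1 = 2*81 - 1 = 162 - 1 = 161)
d - 49484 = 161 - 49484 = -49323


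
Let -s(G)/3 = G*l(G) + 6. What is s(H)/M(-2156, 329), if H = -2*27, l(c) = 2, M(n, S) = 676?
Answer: 153/338 ≈ 0.45266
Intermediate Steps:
H = -54
s(G) = -18 - 6*G (s(G) = -3*(G*2 + 6) = -3*(2*G + 6) = -3*(6 + 2*G) = -18 - 6*G)
s(H)/M(-2156, 329) = (-18 - 6*(-54))/676 = (-18 + 324)*(1/676) = 306*(1/676) = 153/338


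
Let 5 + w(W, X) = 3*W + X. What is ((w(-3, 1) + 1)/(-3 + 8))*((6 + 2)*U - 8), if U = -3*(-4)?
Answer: -1056/5 ≈ -211.20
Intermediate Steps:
U = 12
w(W, X) = -5 + X + 3*W (w(W, X) = -5 + (3*W + X) = -5 + (X + 3*W) = -5 + X + 3*W)
((w(-3, 1) + 1)/(-3 + 8))*((6 + 2)*U - 8) = (((-5 + 1 + 3*(-3)) + 1)/(-3 + 8))*((6 + 2)*12 - 8) = (((-5 + 1 - 9) + 1)/5)*(8*12 - 8) = ((-13 + 1)*(1/5))*(96 - 8) = -12*1/5*88 = -12/5*88 = -1056/5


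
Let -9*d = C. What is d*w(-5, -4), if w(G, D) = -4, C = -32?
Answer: -128/9 ≈ -14.222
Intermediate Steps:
d = 32/9 (d = -1/9*(-32) = 32/9 ≈ 3.5556)
d*w(-5, -4) = (32/9)*(-4) = -128/9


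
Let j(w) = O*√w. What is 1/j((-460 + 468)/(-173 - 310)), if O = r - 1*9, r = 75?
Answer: -I*√966/264 ≈ -0.11773*I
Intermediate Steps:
O = 66 (O = 75 - 1*9 = 75 - 9 = 66)
j(w) = 66*√w
1/j((-460 + 468)/(-173 - 310)) = 1/(66*√((-460 + 468)/(-173 - 310))) = 1/(66*√(8/(-483))) = 1/(66*√(8*(-1/483))) = 1/(66*√(-8/483)) = 1/(66*(2*I*√966/483)) = 1/(44*I*√966/161) = -I*√966/264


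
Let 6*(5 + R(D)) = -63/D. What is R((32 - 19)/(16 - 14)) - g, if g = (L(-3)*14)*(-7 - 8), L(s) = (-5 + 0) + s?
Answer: -21926/13 ≈ -1686.6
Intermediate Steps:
L(s) = -5 + s
R(D) = -5 - 21/(2*D) (R(D) = -5 + (-63/D)/6 = -5 - 21/(2*D))
g = 1680 (g = ((-5 - 3)*14)*(-7 - 8) = -8*14*(-15) = -112*(-15) = 1680)
R((32 - 19)/(16 - 14)) - g = (-5 - 21*(16 - 14)/(32 - 19)/2) - 1*1680 = (-5 - 21/(2*(13/2))) - 1680 = (-5 - 21/(2*(13*(½)))) - 1680 = (-5 - 21/(2*13/2)) - 1680 = (-5 - 21/2*2/13) - 1680 = (-5 - 21/13) - 1680 = -86/13 - 1680 = -21926/13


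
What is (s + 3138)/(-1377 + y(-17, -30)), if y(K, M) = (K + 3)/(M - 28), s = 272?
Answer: -49445/19963 ≈ -2.4768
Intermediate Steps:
y(K, M) = (3 + K)/(-28 + M)
(s + 3138)/(-1377 + y(-17, -30)) = (272 + 3138)/(-1377 + (3 - 17)/(-28 - 30)) = 3410/(-1377 - 14/(-58)) = 3410/(-1377 - 1/58*(-14)) = 3410/(-1377 + 7/29) = 3410/(-39926/29) = 3410*(-29/39926) = -49445/19963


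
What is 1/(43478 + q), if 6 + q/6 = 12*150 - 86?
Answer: 1/53726 ≈ 1.8613e-5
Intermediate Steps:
q = 10248 (q = -36 + 6*(12*150 - 86) = -36 + 6*(1800 - 86) = -36 + 6*1714 = -36 + 10284 = 10248)
1/(43478 + q) = 1/(43478 + 10248) = 1/53726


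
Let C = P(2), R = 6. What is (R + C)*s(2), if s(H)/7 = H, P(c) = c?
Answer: 112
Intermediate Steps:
C = 2
s(H) = 7*H
(R + C)*s(2) = (6 + 2)*(7*2) = 8*14 = 112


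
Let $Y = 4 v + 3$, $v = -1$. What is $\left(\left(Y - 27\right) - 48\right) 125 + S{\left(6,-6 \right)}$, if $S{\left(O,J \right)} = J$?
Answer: $-9506$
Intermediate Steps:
$Y = -1$ ($Y = 4 \left(-1\right) + 3 = -4 + 3 = -1$)
$\left(\left(Y - 27\right) - 48\right) 125 + S{\left(6,-6 \right)} = \left(\left(-1 - 27\right) - 48\right) 125 - 6 = \left(-28 - 48\right) 125 - 6 = \left(-76\right) 125 - 6 = -9500 - 6 = -9506$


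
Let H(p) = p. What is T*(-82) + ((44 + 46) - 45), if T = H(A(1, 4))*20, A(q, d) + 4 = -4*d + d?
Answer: 26285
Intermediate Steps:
A(q, d) = -4 - 3*d (A(q, d) = -4 + (-4*d + d) = -4 - 3*d)
T = -320 (T = (-4 - 3*4)*20 = (-4 - 12)*20 = -16*20 = -320)
T*(-82) + ((44 + 46) - 45) = -320*(-82) + ((44 + 46) - 45) = 26240 + (90 - 45) = 26240 + 45 = 26285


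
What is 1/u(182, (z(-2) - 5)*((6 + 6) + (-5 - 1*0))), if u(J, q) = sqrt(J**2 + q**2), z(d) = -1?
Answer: sqrt(178)/2492 ≈ 0.0053538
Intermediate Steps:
1/u(182, (z(-2) - 5)*((6 + 6) + (-5 - 1*0))) = 1/(sqrt(182**2 + ((-1 - 5)*((6 + 6) + (-5 - 1*0)))**2)) = 1/(sqrt(33124 + (-6*(12 + (-5 + 0)))**2)) = 1/(sqrt(33124 + (-6*(12 - 5))**2)) = 1/(sqrt(33124 + (-6*7)**2)) = 1/(sqrt(33124 + (-42)**2)) = 1/(sqrt(33124 + 1764)) = 1/(sqrt(34888)) = 1/(14*sqrt(178)) = sqrt(178)/2492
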